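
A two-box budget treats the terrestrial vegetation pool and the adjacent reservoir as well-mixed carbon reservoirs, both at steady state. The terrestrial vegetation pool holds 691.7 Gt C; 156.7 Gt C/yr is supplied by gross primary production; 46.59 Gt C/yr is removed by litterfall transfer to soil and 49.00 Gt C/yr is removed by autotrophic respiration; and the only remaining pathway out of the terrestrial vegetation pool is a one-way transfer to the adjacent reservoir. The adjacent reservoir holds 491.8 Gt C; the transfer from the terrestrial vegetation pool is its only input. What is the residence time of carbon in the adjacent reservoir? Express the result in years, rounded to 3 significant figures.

8.05 yr

Balance the terrestrial vegetation pool: ΣF_in = 156.70 Gt C/yr.
Transfer to the adjacent reservoir = ΣF_in − (46.59 + 49.00) = 61.110 Gt C/yr.
At steady state the output of the adjacent reservoir equals its input, 61.110 Gt C/yr.
τ = M / F = 491.8 / 61.110 = 8.048 yr.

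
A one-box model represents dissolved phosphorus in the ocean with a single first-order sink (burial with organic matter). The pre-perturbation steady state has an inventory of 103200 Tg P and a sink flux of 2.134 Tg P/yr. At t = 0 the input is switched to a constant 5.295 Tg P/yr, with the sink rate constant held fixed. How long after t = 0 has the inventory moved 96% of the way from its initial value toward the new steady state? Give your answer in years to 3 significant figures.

156000 yr

τ = M₀/F₀ = 103200/2.134 = 48360 yr.
The remaining gap fraction is e^(−t/τ); 96% covered ⇒ e^(−t/τ) = 0.0400.
t = −τ ln(0.0400) = 48360 × 3.219 = 155700 yr.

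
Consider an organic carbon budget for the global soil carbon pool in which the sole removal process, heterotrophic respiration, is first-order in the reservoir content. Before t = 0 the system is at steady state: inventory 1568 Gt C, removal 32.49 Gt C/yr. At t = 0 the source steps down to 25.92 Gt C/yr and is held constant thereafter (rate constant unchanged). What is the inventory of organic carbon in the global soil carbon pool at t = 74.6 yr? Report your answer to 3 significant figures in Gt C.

The sink rate constant is k = F₀/M₀ = 32.49/1568 = 0.02072 yr⁻¹.
Solving dM/dt = F₁ − kM with M(0) = M₀ gives M(t) = F₁/k + (M₀ − F₁/k)·e^(−kt).
F₁/k = 25.92/0.02072 = 1250.9 Gt C; kt = 0.02072 × 74.6 = 1.546, e^(−kt) = 0.2131.
M(74.6) = 1250.9 + (1568 − 1250.9) × 0.2131 = 1250.9 + 67.58 = 1318.5 Gt C.

1320 Gt C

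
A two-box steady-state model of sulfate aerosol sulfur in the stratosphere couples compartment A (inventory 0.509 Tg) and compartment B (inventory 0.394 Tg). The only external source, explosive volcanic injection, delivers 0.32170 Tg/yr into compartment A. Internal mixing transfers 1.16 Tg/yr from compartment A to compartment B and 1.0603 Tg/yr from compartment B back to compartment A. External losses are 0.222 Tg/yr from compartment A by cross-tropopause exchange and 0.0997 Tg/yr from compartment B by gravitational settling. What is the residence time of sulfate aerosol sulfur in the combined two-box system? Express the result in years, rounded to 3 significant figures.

2.81 yr

Treat the two boxes together as one reservoir: the mixing fluxes between them are internal recycling, so τ = ΣM / Σ(external losses).
M_total = 0.509 + 0.394 = 0.90300 Tg.
ΣF_external_out = 0.222 + 0.0997 = 0.32170 Tg/yr.
τ = M_total / ΣF_ext = 0.90300 / 0.32170 = 2.807 yr.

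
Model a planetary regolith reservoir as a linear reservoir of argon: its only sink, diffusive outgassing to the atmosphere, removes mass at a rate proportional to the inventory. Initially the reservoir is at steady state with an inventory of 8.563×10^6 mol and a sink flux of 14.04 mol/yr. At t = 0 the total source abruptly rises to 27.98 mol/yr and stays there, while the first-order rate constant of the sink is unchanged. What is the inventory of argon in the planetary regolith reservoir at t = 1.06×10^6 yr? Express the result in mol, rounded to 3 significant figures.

τ = M₀/F₀ = 8.563×10^6/14.04 = 609900 yr; rate constant k = 1/τ.
New steady state M_∞ = F₁/k = F₁·τ = 27.98 × 609900 = 1.7065×10^7 mol.
M(t) = M_∞ + (M₀ − M_∞)·e^(−t/τ); t/τ = 1.06×10^6/609900 = 1.738, so e^(−t/τ) = 0.1759.
M(t) = 1.7065×10^7 − 8.502×10^6 × 0.1759 = 1.5570×10^7 mol.

1.56×10^7 mol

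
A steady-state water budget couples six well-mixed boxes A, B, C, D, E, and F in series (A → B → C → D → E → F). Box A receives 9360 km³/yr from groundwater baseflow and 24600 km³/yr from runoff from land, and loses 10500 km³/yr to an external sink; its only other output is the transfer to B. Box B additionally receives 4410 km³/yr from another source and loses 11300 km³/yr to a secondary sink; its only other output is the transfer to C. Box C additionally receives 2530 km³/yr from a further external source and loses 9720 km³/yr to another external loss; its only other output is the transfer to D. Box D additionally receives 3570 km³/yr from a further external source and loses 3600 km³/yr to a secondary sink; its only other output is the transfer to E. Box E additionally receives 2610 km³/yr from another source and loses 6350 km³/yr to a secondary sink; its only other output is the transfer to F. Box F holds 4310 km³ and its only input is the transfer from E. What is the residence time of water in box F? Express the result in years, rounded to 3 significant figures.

Box A: F(A→B) = (9360 + 24600) − 10500 = 23460 km³/yr.
Box B: F(B→C) = (23460 + 4410) − 11300 = 16570 km³/yr.
Box C: F(C→D) = (16570 + 2530) − 9720 = 9380.0 km³/yr.
Box D: F(D→E) = (9380.0 + 3570) − 3600 = 9350.0 km³/yr.
Box E: F(E→F) = (9350.0 + 2610) − 6350 = 5610.0 km³/yr.
Box F throughput = its input = 5610.0 km³/yr; τ = 4310 / 5610.0 = 0.7683 yr.

0.768 yr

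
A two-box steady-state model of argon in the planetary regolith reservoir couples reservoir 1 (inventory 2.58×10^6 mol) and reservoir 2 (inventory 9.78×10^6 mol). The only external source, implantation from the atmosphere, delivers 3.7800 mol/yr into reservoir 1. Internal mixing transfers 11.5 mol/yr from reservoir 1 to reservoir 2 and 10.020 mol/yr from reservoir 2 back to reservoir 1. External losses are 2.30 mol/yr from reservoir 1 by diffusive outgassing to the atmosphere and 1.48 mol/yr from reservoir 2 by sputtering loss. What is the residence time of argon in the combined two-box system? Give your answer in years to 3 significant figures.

Residence time in the combined system uses the total inventory and the total *external* removal — internal exchanges between the two boxes cancel.
M_total = 2.58×10^6 + 9.78×10^6 = 1.2360×10^7 mol.
ΣF_external_out = 2.30 + 1.48 = 3.7800 mol/yr.
τ = M_total / ΣF_ext = 1.2360×10^7 / 3.7800 = 3.270×10^6 yr.

3.27×10^6 yr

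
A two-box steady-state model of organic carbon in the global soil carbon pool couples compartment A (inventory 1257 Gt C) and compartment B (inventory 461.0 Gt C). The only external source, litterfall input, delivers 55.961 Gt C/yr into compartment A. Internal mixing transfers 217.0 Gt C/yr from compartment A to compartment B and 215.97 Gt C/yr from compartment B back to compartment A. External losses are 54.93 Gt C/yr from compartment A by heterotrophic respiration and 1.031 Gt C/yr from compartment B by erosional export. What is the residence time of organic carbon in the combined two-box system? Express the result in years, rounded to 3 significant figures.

For the system as a whole, the A↔B exchange is internal and contributes nothing to the throughput; only the external sinks remove mass.
M_total = 1257 + 461.0 = 1718.0 Gt C.
ΣF_external_out = 54.93 + 1.031 = 55.961 Gt C/yr.
τ = M_total / ΣF_ext = 1718.0 / 55.961 = 30.70 yr.

30.7 yr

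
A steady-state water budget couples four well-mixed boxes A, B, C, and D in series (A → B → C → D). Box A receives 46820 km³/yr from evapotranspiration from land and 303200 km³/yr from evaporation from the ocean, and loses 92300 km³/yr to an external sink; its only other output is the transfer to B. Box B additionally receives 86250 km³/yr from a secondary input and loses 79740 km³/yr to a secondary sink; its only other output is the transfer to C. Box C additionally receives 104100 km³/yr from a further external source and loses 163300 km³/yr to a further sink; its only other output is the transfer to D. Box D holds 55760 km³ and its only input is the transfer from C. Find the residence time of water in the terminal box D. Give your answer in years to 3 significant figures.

Box A: F(A→B) = (46820 + 303200) − 92300 = 257720 km³/yr.
Box B: F(B→C) = (257720 + 86250) − 79740 = 264230 km³/yr.
Box C: F(C→D) = (264230 + 104100) − 163300 = 205030 km³/yr.
Box D throughput = its input = 205030 km³/yr; τ = 55760 / 205030 = 0.2720 yr.

0.272 yr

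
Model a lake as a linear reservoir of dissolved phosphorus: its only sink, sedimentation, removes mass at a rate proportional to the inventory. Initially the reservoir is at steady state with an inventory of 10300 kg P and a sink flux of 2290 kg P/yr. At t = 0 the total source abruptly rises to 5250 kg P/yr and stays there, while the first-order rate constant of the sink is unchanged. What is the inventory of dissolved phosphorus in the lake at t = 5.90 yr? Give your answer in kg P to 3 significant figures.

The sink rate constant is k = F₀/M₀ = 2290/10300 = 0.2223 yr⁻¹.
Solving dM/dt = F₁ − kM with M(0) = M₀ gives M(t) = F₁/k + (M₀ − F₁/k)·e^(−kt).
F₁/k = 5250/0.2223 = 23614 kg P; kt = 0.2223 × 5.90 = 1.312, e^(−kt) = 0.2693.
M(5.90) = 23614 + (10300 − 23614) × 0.2693 = 23614 − 3586 = 20028 kg P.

20000 kg P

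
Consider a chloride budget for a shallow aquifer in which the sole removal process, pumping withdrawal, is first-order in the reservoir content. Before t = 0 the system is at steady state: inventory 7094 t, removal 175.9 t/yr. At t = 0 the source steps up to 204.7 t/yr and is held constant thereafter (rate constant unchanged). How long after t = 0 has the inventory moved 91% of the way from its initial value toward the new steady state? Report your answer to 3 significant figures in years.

τ = M₀/F₀ = 7094/175.9 = 40.33 yr.
The remaining gap fraction is e^(−t/τ); 91% covered ⇒ e^(−t/τ) = 0.0900.
t = −τ ln(0.0900) = 40.33 × 2.408 = 97.11 yr.

97.1 yr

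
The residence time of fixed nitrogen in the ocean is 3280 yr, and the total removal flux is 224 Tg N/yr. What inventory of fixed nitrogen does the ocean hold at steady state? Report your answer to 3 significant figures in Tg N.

τ = M/F ⇒ M = τ × F = 3280 × 224 = 734700 Tg N.

735000 Tg N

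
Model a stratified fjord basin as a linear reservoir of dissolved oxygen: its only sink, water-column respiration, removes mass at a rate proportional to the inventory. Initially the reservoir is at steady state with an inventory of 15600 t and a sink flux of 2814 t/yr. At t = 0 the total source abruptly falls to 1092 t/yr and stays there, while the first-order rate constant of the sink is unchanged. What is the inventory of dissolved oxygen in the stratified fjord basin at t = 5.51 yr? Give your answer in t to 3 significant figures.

9590 t

The sink rate constant is k = F₀/M₀ = 2814/15600 = 0.1804 yr⁻¹.
Solving dM/dt = F₁ − kM with M(0) = M₀ gives M(t) = F₁/k + (M₀ − F₁/k)·e^(−kt).
F₁/k = 1092/0.1804 = 6053.7 t; kt = 0.1804 × 5.51 = 0.9939, e^(−kt) = 0.3701.
M(5.51) = 6053.7 + (15600 − 6053.7) × 0.3701 = 6053.7 + 3533 = 9587.0 t.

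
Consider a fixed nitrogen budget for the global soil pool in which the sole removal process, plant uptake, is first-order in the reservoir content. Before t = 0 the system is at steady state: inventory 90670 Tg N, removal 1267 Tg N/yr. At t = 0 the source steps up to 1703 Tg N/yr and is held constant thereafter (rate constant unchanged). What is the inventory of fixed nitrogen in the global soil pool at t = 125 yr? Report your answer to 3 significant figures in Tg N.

116000 Tg N

The sink rate constant is k = F₀/M₀ = 1267/90670 = 0.01397 yr⁻¹.
Solving dM/dt = F₁ − kM with M(0) = M₀ gives M(t) = F₁/k + (M₀ − F₁/k)·e^(−kt).
F₁/k = 1703/0.01397 = 121870 Tg N; kt = 0.01397 × 125 = 1.747, e^(−kt) = 0.1743.
M(125) = 121870 + (90670 − 121870) × 0.1743 = 121870 − 5440 = 116430 Tg N.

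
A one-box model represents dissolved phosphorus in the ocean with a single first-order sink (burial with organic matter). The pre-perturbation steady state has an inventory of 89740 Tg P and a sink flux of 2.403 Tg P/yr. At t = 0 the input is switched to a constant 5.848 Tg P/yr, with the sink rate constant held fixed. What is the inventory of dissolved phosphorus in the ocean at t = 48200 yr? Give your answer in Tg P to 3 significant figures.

183000 Tg P

Residence time τ = M₀/F₀ = 37340 yr. The eventual steady state is M_∞ = M₀·(F₁/F₀) = 89740 × 5.848/2.403 = 218390 Tg P.
The anomaly ΔM(t) = M(t) − M_∞ decays as ΔM₀·e^(−t/τ) with ΔM₀ = 89740 − 218390 = −128700 Tg P.
At t = 48200 yr, e^(−t/τ) = e^(−1.291) = 0.2751, so ΔM = −35390 Tg P and M = 218390 − 35390 = 183000 Tg P.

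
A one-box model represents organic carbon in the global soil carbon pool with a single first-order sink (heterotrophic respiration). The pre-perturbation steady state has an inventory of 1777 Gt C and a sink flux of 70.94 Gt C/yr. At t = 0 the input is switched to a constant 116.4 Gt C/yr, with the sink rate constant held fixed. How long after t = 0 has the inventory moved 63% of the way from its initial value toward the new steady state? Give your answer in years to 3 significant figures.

24.9 yr

τ = M₀/F₀ = 1777/70.94 = 25.05 yr.
The remaining gap fraction is e^(−t/τ); 63% covered ⇒ e^(−t/τ) = 0.370.
t = −τ ln(0.370) = 25.05 × 0.9943 = 24.91 yr.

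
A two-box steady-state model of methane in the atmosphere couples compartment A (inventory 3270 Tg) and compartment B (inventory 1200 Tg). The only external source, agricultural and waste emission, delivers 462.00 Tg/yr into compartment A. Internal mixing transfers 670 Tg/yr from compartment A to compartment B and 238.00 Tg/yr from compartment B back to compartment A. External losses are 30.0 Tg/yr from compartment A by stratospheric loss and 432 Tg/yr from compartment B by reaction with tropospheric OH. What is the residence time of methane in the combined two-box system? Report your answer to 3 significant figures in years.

9.68 yr

For the system as a whole, the A↔B exchange is internal and contributes nothing to the throughput; only the external sinks remove mass.
M_total = 3270 + 1200 = 4470.0 Tg.
ΣF_external_out = 30.0 + 432 = 462.00 Tg/yr.
τ = M_total / ΣF_ext = 4470.0 / 462.00 = 9.675 yr.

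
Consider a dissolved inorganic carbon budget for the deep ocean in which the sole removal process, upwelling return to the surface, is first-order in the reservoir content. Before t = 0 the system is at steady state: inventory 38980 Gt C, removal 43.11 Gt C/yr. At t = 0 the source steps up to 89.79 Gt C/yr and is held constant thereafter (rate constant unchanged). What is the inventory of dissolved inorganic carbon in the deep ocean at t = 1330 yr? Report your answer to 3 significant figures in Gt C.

τ = M₀/F₀ = 38980/43.11 = 904.2 yr; rate constant k = 1/τ.
New steady state M_∞ = F₁/k = F₁·τ = 89.79 × 904.2 = 81188 Gt C.
M(t) = M_∞ + (M₀ − M_∞)·e^(−t/τ); t/τ = 1330/904.2 = 1.471, so e^(−t/τ) = 0.2297.
M(t) = 81188 − 42210 × 0.2297 = 71492 Gt C.

71500 Gt C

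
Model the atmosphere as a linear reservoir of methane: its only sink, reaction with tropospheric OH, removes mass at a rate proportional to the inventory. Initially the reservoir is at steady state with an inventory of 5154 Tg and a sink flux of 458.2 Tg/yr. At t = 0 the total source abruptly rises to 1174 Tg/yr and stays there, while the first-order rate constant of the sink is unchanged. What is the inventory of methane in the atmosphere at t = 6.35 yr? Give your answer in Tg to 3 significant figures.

8630 Tg

Residence time τ = M₀/F₀ = 11.25 yr. The eventual steady state is M_∞ = M₀·(F₁/F₀) = 5154 × 1174/458.2 = 13206 Tg.
The anomaly ΔM(t) = M(t) − M_∞ decays as ΔM₀·e^(−t/τ) with ΔM₀ = 5154 − 13206 = −8052 Tg.
At t = 6.35 yr, e^(−t/τ) = e^(−0.5645) = 0.5686, so ΔM = −4578 Tg and M = 13206 − 4578 = 8627.2 Tg.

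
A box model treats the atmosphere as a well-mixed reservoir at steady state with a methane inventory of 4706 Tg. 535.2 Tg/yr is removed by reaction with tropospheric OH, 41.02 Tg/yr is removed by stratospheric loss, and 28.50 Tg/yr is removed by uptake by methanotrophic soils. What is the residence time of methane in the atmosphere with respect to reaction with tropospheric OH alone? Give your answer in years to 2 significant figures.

Residence time with respect to a single sink: τ = M / F_sink.
τ = 4706 / 535.2 = 8.793 yr.

8.8 yr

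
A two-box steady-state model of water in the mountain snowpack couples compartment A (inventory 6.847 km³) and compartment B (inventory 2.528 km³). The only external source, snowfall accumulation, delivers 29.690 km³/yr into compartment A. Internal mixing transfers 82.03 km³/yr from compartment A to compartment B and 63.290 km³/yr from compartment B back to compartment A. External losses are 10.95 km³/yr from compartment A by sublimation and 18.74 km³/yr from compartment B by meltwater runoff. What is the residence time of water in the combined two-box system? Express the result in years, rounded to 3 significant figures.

Residence time in the combined system uses the total inventory and the total *external* removal — internal exchanges between the two boxes cancel.
M_total = 6.847 + 2.528 = 9.3750 km³.
ΣF_external_out = 10.95 + 18.74 = 29.690 km³/yr.
τ = M_total / ΣF_ext = 9.3750 / 29.690 = 0.3158 yr.

0.316 yr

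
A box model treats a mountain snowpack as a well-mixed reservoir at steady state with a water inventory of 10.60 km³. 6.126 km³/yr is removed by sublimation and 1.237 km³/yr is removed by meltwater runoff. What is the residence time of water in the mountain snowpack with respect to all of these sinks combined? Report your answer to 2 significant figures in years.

1.4 yr

Total removal flux = 6.126 + 1.237 = 7.3630 km³/yr.
τ = M / ΣF_out = 10.60 / 7.3630 = 1.440 yr.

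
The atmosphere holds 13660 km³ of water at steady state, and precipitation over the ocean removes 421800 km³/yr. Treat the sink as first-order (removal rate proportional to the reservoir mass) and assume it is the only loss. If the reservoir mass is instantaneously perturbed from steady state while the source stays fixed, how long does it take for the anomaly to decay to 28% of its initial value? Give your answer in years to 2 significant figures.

For a linear reservoir the anomaly decays as exp(−t/τ) with τ = M/F = 13660/421800 = 0.03239 yr.
exp(−t/τ) = 0.28 ⇒ t = −τ ln(0.28) = 0.03239 × 1.273 = 0.04123 yr.

0.041 yr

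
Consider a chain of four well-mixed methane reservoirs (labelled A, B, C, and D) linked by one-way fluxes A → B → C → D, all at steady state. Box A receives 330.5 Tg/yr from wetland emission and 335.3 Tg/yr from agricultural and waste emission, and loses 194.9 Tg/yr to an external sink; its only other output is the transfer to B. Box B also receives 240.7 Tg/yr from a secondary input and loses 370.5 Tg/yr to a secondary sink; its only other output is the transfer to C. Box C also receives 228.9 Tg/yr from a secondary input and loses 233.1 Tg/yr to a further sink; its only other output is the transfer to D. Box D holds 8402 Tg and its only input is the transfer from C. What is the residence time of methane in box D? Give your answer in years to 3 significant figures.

24.9 yr

Box A: F(A→B) = (330.5 + 335.3) − 194.9 = 470.90 Tg/yr.
Box B: F(B→C) = (470.90 + 240.7) − 370.5 = 341.10 Tg/yr.
Box C: F(C→D) = (341.10 + 228.9) − 233.1 = 336.90 Tg/yr.
Box D throughput = its input = 336.90 Tg/yr; τ = 8402 / 336.90 = 24.94 yr.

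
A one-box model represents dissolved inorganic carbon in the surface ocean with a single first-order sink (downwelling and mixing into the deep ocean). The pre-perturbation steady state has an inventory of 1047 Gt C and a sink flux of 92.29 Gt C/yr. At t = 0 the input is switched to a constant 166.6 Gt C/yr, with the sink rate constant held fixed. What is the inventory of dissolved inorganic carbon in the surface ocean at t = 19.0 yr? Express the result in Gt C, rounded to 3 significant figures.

τ = M₀/F₀ = 1047/92.29 = 11.34 yr; rate constant k = 1/τ.
New steady state M_∞ = F₁/k = F₁·τ = 166.6 × 11.34 = 1890.0 Gt C.
M(t) = M_∞ + (M₀ − M_∞)·e^(−t/τ); t/τ = 19.0/11.34 = 1.675, so e^(−t/τ) = 0.1873.
M(t) = 1890.0 − 843.0 × 0.1873 = 1732.1 Gt C.

1730 Gt C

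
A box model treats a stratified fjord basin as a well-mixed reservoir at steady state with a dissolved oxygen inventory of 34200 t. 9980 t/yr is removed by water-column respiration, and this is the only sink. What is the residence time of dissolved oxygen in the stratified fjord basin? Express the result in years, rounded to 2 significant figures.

τ = M / F = 34200 / 9980 = 3.427 yr.

3.4 yr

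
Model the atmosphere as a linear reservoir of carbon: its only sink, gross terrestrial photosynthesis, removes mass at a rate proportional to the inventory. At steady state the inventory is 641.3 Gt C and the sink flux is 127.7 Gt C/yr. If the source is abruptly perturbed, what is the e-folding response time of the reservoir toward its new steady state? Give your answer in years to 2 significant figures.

For a linear reservoir the response time equals the residence time τ = M/F.
τ = 641.3 / 127.7 = 5.022 yr.

5.0 yr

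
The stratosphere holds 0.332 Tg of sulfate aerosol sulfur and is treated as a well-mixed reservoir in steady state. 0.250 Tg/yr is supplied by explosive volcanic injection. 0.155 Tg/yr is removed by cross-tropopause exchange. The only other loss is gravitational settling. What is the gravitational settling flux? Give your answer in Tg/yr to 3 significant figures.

0.0950 Tg/yr

At steady state ΣF_in = ΣF_out.
ΣF_in = 0.25000 Tg/yr.
Gravitational settling flux = ΣF_in − (0.155) = 0.25000 − 0.1550 = 0.09500 Tg/yr.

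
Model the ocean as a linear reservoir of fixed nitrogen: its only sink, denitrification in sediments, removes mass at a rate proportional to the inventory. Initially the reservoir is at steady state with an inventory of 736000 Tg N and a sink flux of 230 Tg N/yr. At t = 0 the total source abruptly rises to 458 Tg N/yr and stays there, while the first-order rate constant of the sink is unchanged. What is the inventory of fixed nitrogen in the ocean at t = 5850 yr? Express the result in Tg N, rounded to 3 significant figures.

Residence time τ = M₀/F₀ = 3200 yr. The eventual steady state is M_∞ = M₀·(F₁/F₀) = 736000 × 458/230 = 1.4656×10^6 Tg N.
The anomaly ΔM(t) = M(t) − M_∞ decays as ΔM₀·e^(−t/τ) with ΔM₀ = 736000 − 1.4656×10^6 = −729600 Tg N.
At t = 5850 yr, e^(−t/τ) = e^(−1.828) = 0.1607, so ΔM = −117300 Tg N and M = 1.4656×10^6 − 117300 = 1.3483×10^6 Tg N.

1.35×10^6 Tg N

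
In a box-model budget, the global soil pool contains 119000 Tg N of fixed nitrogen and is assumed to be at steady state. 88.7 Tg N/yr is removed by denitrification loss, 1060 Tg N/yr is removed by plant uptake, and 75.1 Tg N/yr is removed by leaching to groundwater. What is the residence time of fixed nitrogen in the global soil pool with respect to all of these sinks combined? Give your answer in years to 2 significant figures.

97 yr

Total removal flux = 88.7 + 1060 + 75.1 = 1223.8 Tg N/yr.
τ = M / ΣF_out = 119000 / 1223.8 = 97.24 yr.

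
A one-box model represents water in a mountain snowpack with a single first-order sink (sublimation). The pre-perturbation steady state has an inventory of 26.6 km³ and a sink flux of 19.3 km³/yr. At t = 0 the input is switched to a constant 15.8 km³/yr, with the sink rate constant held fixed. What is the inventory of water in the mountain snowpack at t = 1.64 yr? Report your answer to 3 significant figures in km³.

Residence time τ = M₀/F₀ = 1.378 yr. The eventual steady state is M_∞ = M₀·(F₁/F₀) = 26.6 × 15.8/19.3 = 21.776 km³.
The anomaly ΔM(t) = M(t) − M_∞ decays as ΔM₀·e^(−t/τ) with ΔM₀ = 26.6 − 21.776 = 4.824 km³.
At t = 1.64 yr, e^(−t/τ) = e^(−1.190) = 0.3042, so ΔM = 1.468 km³ and M = 21.776 + 1.468 = 23.244 km³.

23.2 km³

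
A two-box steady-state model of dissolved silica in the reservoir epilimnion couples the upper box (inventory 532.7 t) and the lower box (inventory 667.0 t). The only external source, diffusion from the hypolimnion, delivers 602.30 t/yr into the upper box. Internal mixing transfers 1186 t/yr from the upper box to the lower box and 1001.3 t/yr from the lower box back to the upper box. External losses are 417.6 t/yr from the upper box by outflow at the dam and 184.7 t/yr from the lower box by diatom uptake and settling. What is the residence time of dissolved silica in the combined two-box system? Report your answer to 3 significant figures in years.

Treat the two boxes together as one reservoir: the mixing fluxes between them are internal recycling, so τ = ΣM / Σ(external losses).
M_total = 532.7 + 667.0 = 1199.7 t.
ΣF_external_out = 417.6 + 184.7 = 602.30 t/yr.
τ = M_total / ΣF_ext = 1199.7 / 602.30 = 1.992 yr.

1.99 yr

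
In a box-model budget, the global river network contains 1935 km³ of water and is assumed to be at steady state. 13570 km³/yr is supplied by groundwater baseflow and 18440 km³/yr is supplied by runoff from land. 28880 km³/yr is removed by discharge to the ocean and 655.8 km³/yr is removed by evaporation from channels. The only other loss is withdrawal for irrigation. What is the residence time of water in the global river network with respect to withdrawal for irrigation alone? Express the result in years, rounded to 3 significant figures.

At steady state ΣF_in = ΣF_out.
ΣF_in = 13570 + 18440 = 32010 km³/yr.
Withdrawal for irrigation flux = ΣF_in − (28880 + 655.8) = 32010 − 29540 = 2474 km³/yr.
τ = M / F = 1935 / 2474 = 0.7821 yr.

0.782 yr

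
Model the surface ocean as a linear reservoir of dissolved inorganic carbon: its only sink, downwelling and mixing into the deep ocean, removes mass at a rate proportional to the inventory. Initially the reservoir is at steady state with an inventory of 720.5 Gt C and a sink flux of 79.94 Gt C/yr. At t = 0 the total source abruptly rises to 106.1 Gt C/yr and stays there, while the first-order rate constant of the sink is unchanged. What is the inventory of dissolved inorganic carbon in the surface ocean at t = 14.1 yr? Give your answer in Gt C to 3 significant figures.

907 Gt C

τ = M₀/F₀ = 720.5/79.94 = 9.013 yr; rate constant k = 1/τ.
New steady state M_∞ = F₁/k = F₁·τ = 106.1 × 9.013 = 956.28 Gt C.
M(t) = M_∞ + (M₀ − M_∞)·e^(−t/τ); t/τ = 14.1/9.013 = 1.564, so e^(−t/τ) = 0.2092.
M(t) = 956.28 − 235.8 × 0.2092 = 906.95 Gt C.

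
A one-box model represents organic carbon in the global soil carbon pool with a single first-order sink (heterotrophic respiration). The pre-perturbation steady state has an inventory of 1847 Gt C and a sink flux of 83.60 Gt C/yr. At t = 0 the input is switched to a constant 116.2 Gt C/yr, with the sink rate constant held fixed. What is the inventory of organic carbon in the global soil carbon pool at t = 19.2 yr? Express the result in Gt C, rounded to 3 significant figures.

2270 Gt C

Residence time τ = M₀/F₀ = 22.09 yr. The eventual steady state is M_∞ = M₀·(F₁/F₀) = 1847 × 116.2/83.60 = 2567.2 Gt C.
The anomaly ΔM(t) = M(t) − M_∞ decays as ΔM₀·e^(−t/τ) with ΔM₀ = 1847 − 2567.2 = −720.2 Gt C.
At t = 19.2 yr, e^(−t/τ) = e^(−0.8690) = 0.4194, so ΔM = −302.0 Gt C and M = 2567.2 − 302.0 = 2265.2 Gt C.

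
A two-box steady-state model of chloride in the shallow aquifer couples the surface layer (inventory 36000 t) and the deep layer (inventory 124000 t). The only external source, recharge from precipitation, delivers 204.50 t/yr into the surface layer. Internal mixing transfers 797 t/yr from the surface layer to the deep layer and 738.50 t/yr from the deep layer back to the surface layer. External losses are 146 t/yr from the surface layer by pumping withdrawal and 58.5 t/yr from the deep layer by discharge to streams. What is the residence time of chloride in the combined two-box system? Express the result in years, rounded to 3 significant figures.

782 yr

Residence time in the combined system uses the total inventory and the total *external* removal — internal exchanges between the two boxes cancel.
M_total = 36000 + 124000 = 160000 t.
ΣF_external_out = 146 + 58.5 = 204.50 t/yr.
τ = M_total / ΣF_ext = 160000 / 204.50 = 782.4 yr.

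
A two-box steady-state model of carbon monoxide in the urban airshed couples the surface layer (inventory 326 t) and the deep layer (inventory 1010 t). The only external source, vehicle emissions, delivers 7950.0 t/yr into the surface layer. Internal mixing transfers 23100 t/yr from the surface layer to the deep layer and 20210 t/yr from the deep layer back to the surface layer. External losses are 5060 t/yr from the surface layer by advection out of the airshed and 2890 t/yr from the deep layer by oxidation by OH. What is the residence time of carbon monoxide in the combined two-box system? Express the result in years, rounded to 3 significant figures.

Residence time in the combined system uses the total inventory and the total *external* removal — internal exchanges between the two boxes cancel.
M_total = 326 + 1010 = 1336.0 t.
ΣF_external_out = 5060 + 2890 = 7950.0 t/yr.
τ = M_total / ΣF_ext = 1336.0 / 7950.0 = 0.1681 yr.

0.168 yr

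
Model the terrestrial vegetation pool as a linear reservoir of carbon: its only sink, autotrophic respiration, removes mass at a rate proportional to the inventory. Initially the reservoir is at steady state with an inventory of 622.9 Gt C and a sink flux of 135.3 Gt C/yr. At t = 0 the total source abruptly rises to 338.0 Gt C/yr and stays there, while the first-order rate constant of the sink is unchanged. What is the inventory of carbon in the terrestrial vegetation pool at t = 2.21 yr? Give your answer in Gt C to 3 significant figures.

The sink rate constant is k = F₀/M₀ = 135.3/622.9 = 0.2172 yr⁻¹.
Solving dM/dt = F₁ − kM with M(0) = M₀ gives M(t) = F₁/k + (M₀ − F₁/k)·e^(−kt).
F₁/k = 338.0/0.2172 = 1556.1 Gt C; kt = 0.2172 × 2.21 = 0.4800, e^(−kt) = 0.6188.
M(2.21) = 1556.1 + (622.9 − 1556.1) × 0.6188 = 1556.1 − 577.4 = 978.67 Gt C.

979 Gt C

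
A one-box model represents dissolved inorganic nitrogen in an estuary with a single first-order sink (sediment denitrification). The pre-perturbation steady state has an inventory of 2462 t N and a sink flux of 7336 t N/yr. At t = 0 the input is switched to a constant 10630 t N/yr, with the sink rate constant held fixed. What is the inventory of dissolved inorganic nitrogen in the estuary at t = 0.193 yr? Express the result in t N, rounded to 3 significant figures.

2950 t N

Residence time τ = M₀/F₀ = 0.3356 yr. The eventual steady state is M_∞ = M₀·(F₁/F₀) = 2462 × 10630/7336 = 3567.5 t N.
The anomaly ΔM(t) = M(t) − M_∞ decays as ΔM₀·e^(−t/τ) with ΔM₀ = 2462 − 3567.5 = −1105 t N.
At t = 0.193 yr, e^(−t/τ) = e^(−0.5751) = 0.5627, so ΔM = −622.0 t N and M = 3567.5 − 622.0 = 2945.5 t N.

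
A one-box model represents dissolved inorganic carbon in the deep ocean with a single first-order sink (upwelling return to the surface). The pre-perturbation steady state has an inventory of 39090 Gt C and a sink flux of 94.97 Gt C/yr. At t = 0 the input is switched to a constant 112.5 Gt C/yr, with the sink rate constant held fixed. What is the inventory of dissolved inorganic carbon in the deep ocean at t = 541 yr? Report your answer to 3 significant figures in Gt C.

44400 Gt C

The sink rate constant is k = F₀/M₀ = 94.97/39090 = 0.002430 yr⁻¹.
Solving dM/dt = F₁ − kM with M(0) = M₀ gives M(t) = F₁/k + (M₀ − F₁/k)·e^(−kt).
F₁/k = 112.5/0.002430 = 46305 Gt C; kt = 0.002430 × 541 = 1.314, e^(−kt) = 0.2686.
M(541) = 46305 + (39090 − 46305) × 0.2686 = 46305 − 1938 = 44367 Gt C.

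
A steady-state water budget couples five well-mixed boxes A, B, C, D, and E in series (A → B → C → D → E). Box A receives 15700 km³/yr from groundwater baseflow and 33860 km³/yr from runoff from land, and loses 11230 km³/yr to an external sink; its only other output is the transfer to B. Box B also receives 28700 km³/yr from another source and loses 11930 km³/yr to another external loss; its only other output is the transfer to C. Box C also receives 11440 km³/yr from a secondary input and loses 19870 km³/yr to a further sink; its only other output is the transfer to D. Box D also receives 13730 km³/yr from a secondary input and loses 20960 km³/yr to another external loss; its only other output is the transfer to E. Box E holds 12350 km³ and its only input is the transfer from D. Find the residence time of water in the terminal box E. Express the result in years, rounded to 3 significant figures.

Box A: F(A→B) = (15700 + 33860) − 11230 = 38330 km³/yr.
Box B: F(B→C) = (38330 + 28700) − 11930 = 55100 km³/yr.
Box C: F(C→D) = (55100 + 11440) − 19870 = 46670 km³/yr.
Box D: F(D→E) = (46670 + 13730) − 20960 = 39440 km³/yr.
Box E throughput = its input = 39440 km³/yr; τ = 12350 / 39440 = 0.3131 yr.

0.313 yr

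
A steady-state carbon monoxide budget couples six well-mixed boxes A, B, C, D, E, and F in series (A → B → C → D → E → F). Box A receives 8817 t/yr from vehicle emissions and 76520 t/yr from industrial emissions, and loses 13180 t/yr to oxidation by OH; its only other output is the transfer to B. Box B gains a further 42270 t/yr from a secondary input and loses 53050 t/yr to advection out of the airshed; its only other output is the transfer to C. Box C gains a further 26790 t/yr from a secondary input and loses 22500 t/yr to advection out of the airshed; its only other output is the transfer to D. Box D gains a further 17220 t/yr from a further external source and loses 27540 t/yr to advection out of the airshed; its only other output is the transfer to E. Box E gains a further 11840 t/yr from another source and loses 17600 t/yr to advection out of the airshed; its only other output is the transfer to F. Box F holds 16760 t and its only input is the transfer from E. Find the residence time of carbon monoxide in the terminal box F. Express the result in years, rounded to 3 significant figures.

Box A: F(A→B) = (8817 + 76520) − 13180 = 72157 t/yr.
Box B: F(B→C) = (72157 + 42270) − 53050 = 61377 t/yr.
Box C: F(C→D) = (61377 + 26790) − 22500 = 65667 t/yr.
Box D: F(D→E) = (65667 + 17220) − 27540 = 55347 t/yr.
Box E: F(E→F) = (55347 + 11840) − 17600 = 49587 t/yr.
Box F throughput = its input = 49587 t/yr; τ = 16760 / 49587 = 0.3380 yr.

0.338 yr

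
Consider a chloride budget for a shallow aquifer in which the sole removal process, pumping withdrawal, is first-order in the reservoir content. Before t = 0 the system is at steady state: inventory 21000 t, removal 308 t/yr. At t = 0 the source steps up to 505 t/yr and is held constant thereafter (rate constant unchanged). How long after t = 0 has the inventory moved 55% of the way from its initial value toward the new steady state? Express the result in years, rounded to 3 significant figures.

54.4 yr

τ = M₀/F₀ = 21000/308 = 68.18 yr.
The remaining gap fraction is e^(−t/τ); 55% covered ⇒ e^(−t/τ) = 0.450.
t = −τ ln(0.450) = 68.18 × 0.7985 = 54.44 yr.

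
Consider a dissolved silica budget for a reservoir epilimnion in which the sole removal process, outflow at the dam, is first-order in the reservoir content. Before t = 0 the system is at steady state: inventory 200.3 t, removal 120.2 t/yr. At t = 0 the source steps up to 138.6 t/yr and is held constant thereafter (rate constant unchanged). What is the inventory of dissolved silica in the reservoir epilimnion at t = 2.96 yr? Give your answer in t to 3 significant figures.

226 t

The sink rate constant is k = F₀/M₀ = 120.2/200.3 = 0.6001 yr⁻¹.
Solving dM/dt = F₁ − kM with M(0) = M₀ gives M(t) = F₁/k + (M₀ − F₁/k)·e^(−kt).
F₁/k = 138.6/0.6001 = 230.96 t; kt = 0.6001 × 2.96 = 1.776, e^(−kt) = 0.1693.
M(2.96) = 230.96 + (200.3 − 230.96) × 0.1693 = 230.96 − 5.190 = 225.77 t.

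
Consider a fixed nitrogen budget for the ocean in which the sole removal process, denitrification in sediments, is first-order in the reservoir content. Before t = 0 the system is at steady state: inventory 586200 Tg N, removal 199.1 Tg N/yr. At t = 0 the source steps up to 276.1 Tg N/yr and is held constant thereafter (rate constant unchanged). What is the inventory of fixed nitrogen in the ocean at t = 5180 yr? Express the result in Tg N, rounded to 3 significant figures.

774000 Tg N

Residence time τ = M₀/F₀ = 2944 yr. The eventual steady state is M_∞ = M₀·(F₁/F₀) = 586200 × 276.1/199.1 = 812910 Tg N.
The anomaly ΔM(t) = M(t) − M_∞ decays as ΔM₀·e^(−t/τ) with ΔM₀ = 586200 − 812910 = −226700 Tg N.
At t = 5180 yr, e^(−t/τ) = e^(−1.759) = 0.1722, so ΔM = −39030 Tg N and M = 812910 − 39030 = 773880 Tg N.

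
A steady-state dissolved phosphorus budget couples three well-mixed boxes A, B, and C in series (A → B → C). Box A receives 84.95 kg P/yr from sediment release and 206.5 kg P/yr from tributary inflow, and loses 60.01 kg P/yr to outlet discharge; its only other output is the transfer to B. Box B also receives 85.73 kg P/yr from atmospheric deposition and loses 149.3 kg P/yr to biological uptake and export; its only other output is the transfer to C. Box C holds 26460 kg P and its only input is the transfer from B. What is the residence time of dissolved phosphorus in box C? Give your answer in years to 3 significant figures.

Box A: F(A→B) = (84.95 + 206.5) − 60.01 = 231.44 kg P/yr.
Box B: F(B→C) = (231.44 + 85.73) − 149.3 = 167.87 kg P/yr.
Box C throughput = its input = 167.87 kg P/yr; τ = 26460 / 167.87 = 157.6 yr.

158 yr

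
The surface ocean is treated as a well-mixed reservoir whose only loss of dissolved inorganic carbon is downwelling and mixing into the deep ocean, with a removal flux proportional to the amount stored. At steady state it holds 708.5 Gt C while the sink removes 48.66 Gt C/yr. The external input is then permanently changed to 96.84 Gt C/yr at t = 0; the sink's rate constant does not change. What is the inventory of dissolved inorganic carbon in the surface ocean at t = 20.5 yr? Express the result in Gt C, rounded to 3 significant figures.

τ = M₀/F₀ = 708.5/48.66 = 14.56 yr; rate constant k = 1/τ.
New steady state M_∞ = F₁/k = F₁·τ = 96.84 × 14.56 = 1410.0 Gt C.
M(t) = M_∞ + (M₀ − M_∞)·e^(−t/τ); t/τ = 20.5/14.56 = 1.408, so e^(−t/τ) = 0.2446.
M(t) = 1410.0 − 701.5 × 0.2446 = 1238.4 Gt C.

1240 Gt C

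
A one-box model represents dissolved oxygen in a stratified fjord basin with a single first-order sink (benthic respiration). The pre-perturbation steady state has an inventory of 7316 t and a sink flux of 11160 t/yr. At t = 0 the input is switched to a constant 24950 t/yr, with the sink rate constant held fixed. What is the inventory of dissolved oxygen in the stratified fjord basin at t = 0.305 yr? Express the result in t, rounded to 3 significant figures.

The sink rate constant is k = F₀/M₀ = 11160/7316 = 1.525 yr⁻¹.
Solving dM/dt = F₁ − kM with M(0) = M₀ gives M(t) = F₁/k + (M₀ − F₁/k)·e^(−kt).
F₁/k = 24950/1.525 = 16356 t; kt = 1.525 × 0.305 = 0.4653, e^(−kt) = 0.6280.
M(0.305) = 16356 + (7316 − 16356) × 0.6280 = 16356 − 5677 = 10679 t.

10700 t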